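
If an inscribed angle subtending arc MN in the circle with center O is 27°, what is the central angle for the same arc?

By the inscribed angle theorem, the central angle is twice the inscribed angle.
Central angle = 2 × 27° = 54°

54°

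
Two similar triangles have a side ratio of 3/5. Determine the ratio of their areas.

Area scales with the square of linear dimensions. If every length is multiplied by 3/5, then the area is multiplied by (3/5)^2 = 9/25.
The area ratio is 9:25.

9:25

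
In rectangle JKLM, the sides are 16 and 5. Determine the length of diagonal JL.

d = sqrt(16^2 + 5^2) = sqrt(281)

sqrt(281)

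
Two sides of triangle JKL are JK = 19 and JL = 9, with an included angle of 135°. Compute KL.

When two sides and the included angle are known, the law of cosines gives the third side.
c^2 = a^2 + b^2 - 2ab cos(C) generalizes the Pythagorean theorem to non-right triangles.
Here: KL^2 = 361 + 81 - 342*(-sqrt(2)/2) = 171*sqrt(2) + 442
KL = sqrt(171*sqrt(2) + 442)

sqrt(171*sqrt(2) + 442)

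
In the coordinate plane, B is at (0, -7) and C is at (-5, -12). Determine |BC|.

d = sqrt((-5)^2 + (-5)^2) = sqrt(50) = 5*sqrt(2)

5*sqrt(2)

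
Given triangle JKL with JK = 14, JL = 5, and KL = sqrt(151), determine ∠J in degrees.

When all three sides of a triangle are known, the law of cosines can be rearranged to find any angle.
cos(C) = (a² + b² - c²) / (2ab) gives cos(J) = 1/2.
Taking the inverse cosine: J = 60°.

60°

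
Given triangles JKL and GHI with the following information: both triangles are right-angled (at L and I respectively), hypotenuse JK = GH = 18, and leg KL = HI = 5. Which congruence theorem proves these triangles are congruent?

Consider the given information: both triangles are right-angled (at L and I respectively), hypotenuse JK = GH = 18, and leg KL = HI = 5
This is not SAS or ASA: SAS requires two sides and the included angle between them. ASA requires two angles and the side between them.
The correct criterion is HL. The hypotenuse and one leg of two right triangles are equal (Hypotenuse-Leg).

HL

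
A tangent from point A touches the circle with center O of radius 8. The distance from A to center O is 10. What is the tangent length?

tangent = √(d² - r²) = √(10² - 8²) = √(100 - 64) = √36 = 6

6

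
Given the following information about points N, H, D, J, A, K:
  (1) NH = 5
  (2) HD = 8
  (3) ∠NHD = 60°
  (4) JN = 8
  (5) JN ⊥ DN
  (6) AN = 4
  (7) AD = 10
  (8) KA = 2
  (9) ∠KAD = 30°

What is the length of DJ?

Step 1: By the law of cosines on triangle DHN: DN² = 8² + 5² − 2·8·5·cos(60°) = 49, so DN = 7.
Step 2: By the law of cosines on triangle DNJ: DJ² = 7² + 8² − 2·7·8·cos(90°) = 113, so DJ = √113.

Therefore, the length of DJ = √113.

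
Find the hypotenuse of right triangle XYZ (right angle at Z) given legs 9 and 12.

In a right triangle, the square of the hypotenuse equals the sum of the squares of the two legs.
The legs are 9 and 12, so the hypotenuse = sqrt(81 + 144) = sqrt(225) = 15.

15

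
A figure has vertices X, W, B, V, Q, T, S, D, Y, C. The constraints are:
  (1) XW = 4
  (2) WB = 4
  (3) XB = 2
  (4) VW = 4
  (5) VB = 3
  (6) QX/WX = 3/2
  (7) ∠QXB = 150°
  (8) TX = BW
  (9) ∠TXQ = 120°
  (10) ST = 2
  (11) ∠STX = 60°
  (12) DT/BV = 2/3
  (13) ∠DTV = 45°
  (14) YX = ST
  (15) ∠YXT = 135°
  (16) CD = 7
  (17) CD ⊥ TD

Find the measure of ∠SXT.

From the given relations: TX = BW = 4.
Step 1: By the law of cosines on triangle XTS: XS² = 4² + 2² − 2·4·2·cos(60°) = 12, so XS = 2·√3.
Step 2: By the inverse law of cosines on triangle SXT: cos(∠SXT) = ((2·√3)² + 4² − 2²) / (2·2·√3·4) = 24/27.71 = 0.866, so ∠SXT = 30°.

Therefore, the measure of angle ∠SXT = 30°.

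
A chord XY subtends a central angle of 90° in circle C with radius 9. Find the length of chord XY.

Chord = 2(9) sin(45°) = 9*sqrt(2)

9*sqrt(2)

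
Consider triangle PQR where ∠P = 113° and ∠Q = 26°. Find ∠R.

Let angle R = x. Then 113 + 26 + x = 180.
x = 180 - 139 = 41 degrees.

41 degrees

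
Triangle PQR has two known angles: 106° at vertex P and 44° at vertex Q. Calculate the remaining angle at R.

Let angle R = x. Then 106 + 44 + x = 180.
x = 180 - 150 = 30 degrees.

30 degrees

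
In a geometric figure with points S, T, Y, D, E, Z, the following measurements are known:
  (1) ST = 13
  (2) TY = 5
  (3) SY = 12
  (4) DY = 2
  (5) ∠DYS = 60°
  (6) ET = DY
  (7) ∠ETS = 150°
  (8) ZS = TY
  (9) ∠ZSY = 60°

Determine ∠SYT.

Step 1: By the inverse law of cosines on triangle SYT: cos(∠SYT) = (12² + 5² − 13²) / (2·12·5) = 0/120 = 0, so ∠SYT = 90°.

Therefore, the measure of angle ∠SYT = 90°.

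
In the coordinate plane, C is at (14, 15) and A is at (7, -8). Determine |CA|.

d = sqrt((7 - 14)^2 + (-8 - 15)^2)
d = sqrt(-7^2 + -23^2)
d = sqrt(49 + 529)
d = sqrt(578) = 17*sqrt(2)

17*sqrt(2)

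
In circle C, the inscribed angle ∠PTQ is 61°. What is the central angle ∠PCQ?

By the inscribed angle theorem, the central angle is twice the inscribed angle.
Central angle = 2 × 61° = 122°

122°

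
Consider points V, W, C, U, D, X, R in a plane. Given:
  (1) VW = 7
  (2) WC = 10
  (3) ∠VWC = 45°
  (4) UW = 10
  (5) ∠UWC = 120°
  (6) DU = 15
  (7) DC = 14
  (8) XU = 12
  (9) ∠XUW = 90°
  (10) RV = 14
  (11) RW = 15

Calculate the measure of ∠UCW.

Step 1: By the law of cosines on triangle CWU: CU² = 10² + 10² − 2·10·10·cos(120°) = 300, so CU = 10·√3.
Step 2: By the inverse law of cosines on triangle UCW: cos(∠UCW) = ((10·√3)² + 10² − 10²) / (2·10·√3·10) = 300/346.41 = 0.866, so ∠UCW = 30°.

Therefore, the measure of angle ∠UCW = 30°.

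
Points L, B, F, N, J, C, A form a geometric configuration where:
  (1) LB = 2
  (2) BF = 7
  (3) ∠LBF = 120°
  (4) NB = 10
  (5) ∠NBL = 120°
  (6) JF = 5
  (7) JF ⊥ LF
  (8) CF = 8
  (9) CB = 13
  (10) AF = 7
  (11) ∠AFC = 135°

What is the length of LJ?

Step 1: By the law of cosines on triangle LBF: LF² = 2² + 7² − 2·2·7·cos(120°) = 67, so LF = √67.
Step 2: By the law of cosines on triangle LFJ: LJ² = √67² + 5² − 2·√67·5·cos(90°) = 92, so LJ = 2·√23.

Therefore, the length of LJ = 2·√23.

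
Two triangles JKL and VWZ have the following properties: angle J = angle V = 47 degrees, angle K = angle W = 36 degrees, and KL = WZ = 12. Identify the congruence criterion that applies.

The given information matches AAS: Two pairs of corresponding angles and a non-included side are equal (Angle-Angle-Side).

AAS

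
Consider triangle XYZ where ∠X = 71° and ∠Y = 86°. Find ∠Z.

By the triangle angle sum property, the three interior angles of any triangle add up to 180°.
We know angle X = 71° and angle Y = 86°, so their sum is 157°.
Therefore angle Z = 180° - 157° = 23°.

23 degrees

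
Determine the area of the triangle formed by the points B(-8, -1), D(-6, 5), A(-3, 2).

Shoelace: Area = (1/2)|-8(5-2) + -6(2--1) + -3(-1-5)| = (1/2)(24) = 12

12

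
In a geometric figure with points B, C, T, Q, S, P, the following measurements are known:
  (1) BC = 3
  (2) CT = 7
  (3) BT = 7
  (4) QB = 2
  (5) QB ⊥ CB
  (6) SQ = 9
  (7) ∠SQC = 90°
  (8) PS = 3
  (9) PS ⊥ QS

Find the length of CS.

Step 1: By the law of cosines on triangle CBQ: CQ² = 3² + 2² − 2·3·2·cos(90°) = 13, so CQ = √13.
Step 2: By the law of cosines on triangle CQS: CS² = √13² + 9² − 2·√13·9·cos(90°) = 94, so CS = √94.

Therefore, the length of CS = √94.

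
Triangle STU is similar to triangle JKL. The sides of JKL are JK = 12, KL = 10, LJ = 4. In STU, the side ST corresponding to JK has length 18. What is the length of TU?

Similar triangles have proportional sides. Setting up the proportion:
ST / JK = TU / KL
18 / 12 = TU / 10
TU = 10 * 18 / 12 = 15.

15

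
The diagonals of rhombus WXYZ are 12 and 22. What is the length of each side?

Half-diagonals are 6 and 11. side = sqrt(6^2 + 11^2) = sqrt(157)

sqrt(157)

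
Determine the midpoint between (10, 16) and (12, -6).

M = ((x₁ + x₂)/2, (y₁ + y₂)/2)
= ((10 + 12)/2, (16 + -6)/2)
= (22/2, 10/2) = (11, 5)

(11, 5)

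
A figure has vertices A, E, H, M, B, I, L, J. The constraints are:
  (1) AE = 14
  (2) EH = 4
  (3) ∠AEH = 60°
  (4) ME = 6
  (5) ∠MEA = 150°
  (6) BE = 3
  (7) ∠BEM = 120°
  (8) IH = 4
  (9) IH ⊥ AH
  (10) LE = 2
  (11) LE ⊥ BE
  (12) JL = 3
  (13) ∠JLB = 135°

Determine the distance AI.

Step 1: By the law of cosines on triangle HEA: HA² = 4² + 14² − 2·4·14·cos(60°) = 156, so HA = 2·√39.
Step 2: By the law of cosines on triangle AHI: AI² = (2·√39)² + 4² − 2·2·√39·4·cos(90°) = 172, so AI = 2·√43.

Therefore, the length of AI = 2·√43.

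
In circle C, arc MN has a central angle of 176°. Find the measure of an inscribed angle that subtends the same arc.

Inscribed angle = 176° / 2 = 88° (inscribed angle theorem).

88°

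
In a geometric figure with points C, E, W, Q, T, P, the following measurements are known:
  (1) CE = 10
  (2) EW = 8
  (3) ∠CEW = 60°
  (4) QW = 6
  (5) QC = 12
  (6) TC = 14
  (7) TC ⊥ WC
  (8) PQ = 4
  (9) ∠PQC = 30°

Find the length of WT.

Step 1: By the law of cosines on triangle CEW: CW² = 10² + 8² − 2·10·8·cos(60°) = 84, so CW = 2·√21.
Step 2: By the law of cosines on triangle WCT: WT² = (2·√21)² + 14² − 2·2·√21·14·cos(90°) = 280, so WT = 2·√70.

Therefore, the length of WT = 2·√70.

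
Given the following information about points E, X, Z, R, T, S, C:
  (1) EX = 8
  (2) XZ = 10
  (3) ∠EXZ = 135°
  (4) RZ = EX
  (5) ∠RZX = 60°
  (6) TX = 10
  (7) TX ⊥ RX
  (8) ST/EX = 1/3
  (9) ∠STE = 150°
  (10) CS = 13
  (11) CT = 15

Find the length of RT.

From the given relations: RZ = EX = 8.
Step 1: By the law of cosines on triangle XZR: XR² = 10² + 8² − 2·10·8·cos(60°) = 84, so XR = 2·√21.
Step 2: By the law of cosines on triangle RXT: RT² = (2·√21)² + 10² − 2·2·√21·10·cos(90°) = 184, so RT = 2·√46.

Therefore, the length of RT = 2·√46.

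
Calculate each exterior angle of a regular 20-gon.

Each exterior angle of a regular n-gon is 360 / n.
For n = 20: 360 / 20 = 18 degrees.

18 degrees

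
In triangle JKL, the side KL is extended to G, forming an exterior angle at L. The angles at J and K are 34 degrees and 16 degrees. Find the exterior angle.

By the exterior angle theorem, an exterior angle of a triangle equals the sum of the two remote interior angles.
Exterior angle = angle J + angle K
Exterior angle = 34 + 16 = 50 degrees

50 degrees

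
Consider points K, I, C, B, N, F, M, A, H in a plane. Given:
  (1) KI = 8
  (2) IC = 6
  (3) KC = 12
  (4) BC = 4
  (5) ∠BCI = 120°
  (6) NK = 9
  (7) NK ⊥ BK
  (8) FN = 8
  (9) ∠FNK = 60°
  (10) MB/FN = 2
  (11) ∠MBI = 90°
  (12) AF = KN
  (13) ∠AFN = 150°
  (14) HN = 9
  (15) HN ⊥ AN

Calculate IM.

From the given relations: MB = 2·FN = 2·8 = 16.
Step 1: By the law of cosines on triangle BCI: BI² = 4² + 6² − 2·4·6·cos(120°) = 76, so BI = 2·√19.
Step 2: By the law of cosines on triangle IBM: IM² = (2·√19)² + 16² − 2·2·√19·16·cos(90°) = 332, so IM = 2·√83.

Therefore, the length of IM = 2·√83.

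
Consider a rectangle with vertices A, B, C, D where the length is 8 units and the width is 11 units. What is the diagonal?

d = sqrt(8^2 + 11^2) = sqrt(185)

sqrt(185)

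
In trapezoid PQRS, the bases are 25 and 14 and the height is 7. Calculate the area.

Area of a trapezoid = (base1 + base2) * height / 2
Area = (25 + 14) * 7 / 2
Area = 39 * 7 / 2
Area = 273 / 2
Area = 273/2

273/2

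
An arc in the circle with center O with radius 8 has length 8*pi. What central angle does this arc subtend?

The full circumference is 2πr = 16*pi.
The arc is 8*pi / 16*pi = 1/2 of the full circle.
So the central angle = 1/2 × 360° = 180°.

180°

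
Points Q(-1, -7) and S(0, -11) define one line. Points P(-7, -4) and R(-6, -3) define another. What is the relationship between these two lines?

Slope of line 1: m1 = (-11 - -7)/(0 - -1) = -4/1 = -4
Slope of line 2: m2 = (-3 - -4)/(-6 - -7) = 1/1 = 1
For parallel lines we need equal slopes: -4 != 1.
For perpendicular lines we need m1*m2 = -1: (-4)(1) = -4 != -1.
Since neither condition holds, the lines are neither parallel nor perpendicular.

Neither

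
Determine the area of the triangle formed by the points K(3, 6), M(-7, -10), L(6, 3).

The Shoelace formula computes the area from vertex coordinates by summing cross products.
For vertices (3,6), (-7,-10), (6,3):
Signed sum = 3*-10 - -7*6 + -7*3 - 6*-10 + 6*6 - 3*3
= 12 + 39 + 27 = 78
Area = (1/2)|78| = 39.

39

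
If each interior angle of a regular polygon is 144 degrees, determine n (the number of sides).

Exterior angle = 180 - 144 = 36. n = 360 / 36 = 10.

10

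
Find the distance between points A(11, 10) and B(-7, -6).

The horizontal distance is |-7 - 11| = 18 and the vertical distance is |-6 - 10| = 16.
By the Pythagorean theorem, d = sqrt(18^2 + 16^2) = sqrt(580) = 2*sqrt(145).

2*sqrt(145)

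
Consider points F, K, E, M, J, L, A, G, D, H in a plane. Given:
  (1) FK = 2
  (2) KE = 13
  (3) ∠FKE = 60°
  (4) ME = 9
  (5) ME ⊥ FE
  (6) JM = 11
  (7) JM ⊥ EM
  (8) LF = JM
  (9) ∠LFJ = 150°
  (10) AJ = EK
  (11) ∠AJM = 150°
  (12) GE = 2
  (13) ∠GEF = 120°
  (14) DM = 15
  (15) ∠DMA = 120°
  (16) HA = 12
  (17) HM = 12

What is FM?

Step 1: By the law of cosines on triangle EKF: EF² = 13² + 2² − 2·13·2·cos(60°) = 147, so EF = 7·√3.
Step 2: By the law of cosines on triangle FEM: FM² = (7·√3)² + 9² − 2·7·√3·9·cos(90°) = 228, so FM = 2·√57.

Therefore, the length of FM = 2·√57.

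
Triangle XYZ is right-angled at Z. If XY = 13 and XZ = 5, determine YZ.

By the Pythagorean theorem: YZ^2 = XY^2 - XZ^2
YZ^2 = 13^2 - 5^2 = 169 - 25 = 144
YZ = sqrt(144) = 12

12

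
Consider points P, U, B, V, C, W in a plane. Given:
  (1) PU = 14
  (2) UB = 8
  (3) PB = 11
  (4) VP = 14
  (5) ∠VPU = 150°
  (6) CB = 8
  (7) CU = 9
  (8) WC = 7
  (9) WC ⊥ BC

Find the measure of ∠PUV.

Step 1: By the law of cosines on triangle UPV: UV² = 14² + 14² − 2·14·14·cos(150°) = 731.48, so UV ≈ 27.05.
Step 2: By the inverse law of cosines on triangle PUV: cos(∠PUV) = (14² + 27.05² − 14²) / (2·14·27.05) = 731.48/757.29 = 0.9659, so ∠PUV = 15°.

Therefore, the measure of angle ∠PUV = 15°.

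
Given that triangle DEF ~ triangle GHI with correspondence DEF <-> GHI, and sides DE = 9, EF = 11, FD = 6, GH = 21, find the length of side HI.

Similar triangles have proportional sides. Setting up the proportion:
GH / DE = HI / EF
21 / 9 = HI / 11
HI = 11 * 21 / 9 = 77/3.

77/3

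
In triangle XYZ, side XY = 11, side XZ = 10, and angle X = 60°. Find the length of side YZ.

By the law of cosines: YZ^2 = XY^2 + XZ^2 - 2*XY*XZ*cos(X)
YZ^2 = 11^2 + 10^2 - 2*11*10*cos(60°)
YZ^2 = 121 + 100 - 220*(1/2)
YZ^2 = 111
YZ = sqrt(111)

sqrt(111)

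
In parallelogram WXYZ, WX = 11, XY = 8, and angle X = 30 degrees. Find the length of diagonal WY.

Law of cosines: d^2 = 11^2 + 8^2 - 2(11)(8)cos(30°) = 185 - 88*sqrt(3), so d = sqrt(185 - 88*sqrt(3)).

sqrt(185 - 88*sqrt(3))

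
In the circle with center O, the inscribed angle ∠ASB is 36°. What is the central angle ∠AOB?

By the inscribed angle theorem, the central angle is twice the inscribed angle.
Central angle = 2 × 36° = 72°

72°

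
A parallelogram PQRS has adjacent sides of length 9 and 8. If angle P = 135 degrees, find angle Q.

Opposite sides of a parallelogram are parallel, so consecutive angles form co-interior angles on a transversal.
Co-interior angles sum to 180°, giving angle Q = 180 - 135 = 45 degrees.

45 degrees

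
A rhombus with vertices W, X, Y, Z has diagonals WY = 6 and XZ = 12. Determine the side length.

The diagonals of a rhombus bisect each other at right angles.
Half-diagonals: 6/2 = 3 and 12/2 = 6
side = sqrt(3^2 + 6^2)
side = sqrt(9 + 36)
side = sqrt(45) = 3*sqrt(5)

3*sqrt(5)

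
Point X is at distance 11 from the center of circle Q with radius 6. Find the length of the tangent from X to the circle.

Let T be the point of tangency. Then QT ⊥ XT (radius ⊥ tangent).
In right triangle QTX: QX² = QT² + XT²
11² = 6² + XT²
XT² = 85, XT = sqrt(85)

sqrt(85)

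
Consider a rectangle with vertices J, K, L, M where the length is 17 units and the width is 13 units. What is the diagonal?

Using the Pythagorean theorem:
d² = 17² + 13² = 289 + 169 = 458
d = sqrt(458)

sqrt(458)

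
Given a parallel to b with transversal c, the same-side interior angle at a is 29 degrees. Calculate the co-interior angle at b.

Co-interior angles (same-side interior) formed by parallel lines and a transversal are supplementary (sum to 180 degrees).
The given angle is 29 degrees.
The co-interior angle = 180 - 29 = 151 degrees.

151 degrees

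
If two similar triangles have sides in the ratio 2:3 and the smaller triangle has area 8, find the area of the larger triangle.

The ratio of areas of similar triangles = (side ratio)^2.
Side ratio = 2:3, so area ratio = 4:9.
Area of the larger triangle / Area of the smaller triangle = 9/4
Area of the larger triangle = 8 * 9/4 = 18

18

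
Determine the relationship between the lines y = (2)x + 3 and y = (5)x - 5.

Slope of line 1: m1 = 2
Slope of line 2: m2 = 5
m1 != m2 (2 != 5), so not parallel.
m1 * m2 = (2) * (5) = 10 != -1, so not perpendicular.
The lines are neither parallel nor perpendicular.

Neither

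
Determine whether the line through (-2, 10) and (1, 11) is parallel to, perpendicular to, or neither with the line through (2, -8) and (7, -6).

Slope of line 1: m1 = (11 - 10)/(1 - -2) = 1/3 = 1/3
Slope of line 2: m2 = (-6 - -8)/(7 - 2) = 2/5 = 2/5
m1 != m2 (1/3 != 2/5), so not parallel.
m1 * m2 = (1/3) * (2/5) = 2/15 != -1, so not perpendicular.
The lines are neither parallel nor perpendicular.

Neither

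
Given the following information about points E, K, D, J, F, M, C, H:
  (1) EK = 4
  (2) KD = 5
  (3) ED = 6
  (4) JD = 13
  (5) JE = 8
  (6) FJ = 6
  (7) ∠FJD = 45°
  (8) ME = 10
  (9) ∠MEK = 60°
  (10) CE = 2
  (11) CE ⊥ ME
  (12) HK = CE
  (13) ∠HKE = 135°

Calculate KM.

Step 1: By the law of cosines on triangle KEM: KM² = 4² + 10² − 2·4·10·cos(60°) = 76, so KM = 2·√19.

Therefore, the length of KM = 2·√19.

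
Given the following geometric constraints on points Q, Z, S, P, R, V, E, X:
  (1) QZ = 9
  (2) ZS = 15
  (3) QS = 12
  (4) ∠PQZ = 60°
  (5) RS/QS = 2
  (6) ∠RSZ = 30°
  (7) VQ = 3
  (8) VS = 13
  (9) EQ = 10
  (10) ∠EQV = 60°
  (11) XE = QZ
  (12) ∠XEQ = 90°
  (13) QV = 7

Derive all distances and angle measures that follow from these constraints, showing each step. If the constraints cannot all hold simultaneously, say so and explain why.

These constraints are not satisfiable: (7) VQ = 3 and (13) QV = 7 assign two different lengths to the same segment. No planar figure meets all of them, so nothing further can be derived.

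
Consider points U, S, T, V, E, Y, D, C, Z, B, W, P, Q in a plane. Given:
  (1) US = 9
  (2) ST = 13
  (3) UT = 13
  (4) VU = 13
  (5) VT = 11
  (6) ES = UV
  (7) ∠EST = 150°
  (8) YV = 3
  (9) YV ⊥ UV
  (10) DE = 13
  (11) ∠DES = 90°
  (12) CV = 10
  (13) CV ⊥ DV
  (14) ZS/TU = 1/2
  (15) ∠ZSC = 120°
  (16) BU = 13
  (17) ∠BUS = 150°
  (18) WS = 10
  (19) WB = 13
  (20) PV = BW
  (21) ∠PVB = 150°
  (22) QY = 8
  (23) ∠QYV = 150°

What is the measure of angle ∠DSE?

From the given relations: ES = UV = 13.
Step 1: By the law of cosines on triangle SED: SD² = 13² + 13² − 2·13·13·cos(90°) = 338, so SD = 13·√2.
Step 2: By the inverse law of cosines on triangle DSE: cos(∠DSE) = ((13·√2)² + 13² − 13²) / (2·13·√2·13) = 338/478 = 0.7071, so ∠DSE = 45°.

Therefore, the measure of angle ∠DSE = 45°.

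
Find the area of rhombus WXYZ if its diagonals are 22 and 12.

Area of a rhombus = (d1 * d2) / 2
Area = (22 * 12) / 2
Area = 264 / 2
Area = 132

132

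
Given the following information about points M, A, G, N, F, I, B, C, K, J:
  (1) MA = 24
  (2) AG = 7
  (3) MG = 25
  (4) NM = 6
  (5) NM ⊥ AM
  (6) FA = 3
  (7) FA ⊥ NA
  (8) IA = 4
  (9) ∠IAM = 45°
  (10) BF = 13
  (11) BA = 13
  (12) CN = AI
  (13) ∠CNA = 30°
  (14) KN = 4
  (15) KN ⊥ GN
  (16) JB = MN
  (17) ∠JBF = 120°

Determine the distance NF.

Step 1: By the law of cosines on triangle NMA: NA² = 6² + 24² − 2·6·24·cos(90°) = 612, so NA = 6·√17.
Step 2: By the law of cosines on triangle NAF: NF² = (6·√17)² + 3² − 2·6·√17·3·cos(90°) = 621, so NF = 3·√69.

Therefore, the length of NF = 3·√69.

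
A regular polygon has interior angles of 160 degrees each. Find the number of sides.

Exterior angle = 180 - 160 = 20. n = 360 / 20 = 18.

18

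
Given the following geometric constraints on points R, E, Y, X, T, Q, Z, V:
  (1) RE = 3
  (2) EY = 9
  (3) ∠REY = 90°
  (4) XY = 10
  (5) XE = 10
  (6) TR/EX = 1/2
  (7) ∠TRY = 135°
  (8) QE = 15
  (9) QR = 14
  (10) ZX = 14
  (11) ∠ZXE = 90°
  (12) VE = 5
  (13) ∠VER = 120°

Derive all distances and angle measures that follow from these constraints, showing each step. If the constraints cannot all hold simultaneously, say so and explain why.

The constraints are consistent.

From the given relations:
  TR = 1/2·EX = 1/2·10 = 5

Step 1: From RE = 3, EY = 9, and ∠REY = 90°, by the law of cosines:
  RY² = RE² + EY² - 2·RE·EY·cos(90°) = 9 + 81 - 0 = 90
  RY = 3·√10

Step 2: From RE = 3, EV = 5, and ∠REV = 120°, by the law of cosines:
  RV² = RE² + EV² - 2·RE·EV·cos(120°) = 9 + 25 + 15 = 49
  RV = 7

Step 3: From EX = 10, XZ = 14, and ∠EXZ = 90°, by the law of cosines:
  EZ² = EX² + XZ² - 2·EX·XZ·cos(90°) = 100 + 196 - 0 = 296
  EZ = 2·√74

Step 4: From RE = 3, RQ = 14, EQ = 15, by the inverse law of cosines:
  cos(∠ERQ) = (RE² + RQ² - EQ²) / (2·RE·RQ)
  ∠ERQ = 103.77°

Step 5: From EQ = 15, ER = 3, QR = 14, by the inverse law of cosines:
  cos(∠QER) = (EQ² + ER² - QR²) / (2·EQ·ER)
  ∠QER = 65.03°

Step 6: From EX = 10, EY = 9, XY = 10, by the inverse law of cosines:
  cos(∠XEY) = (EX² + EY² - XY²) / (2·EX·EY)
  ∠XEY = 63.26°

Step 7: From YE = 9, YX = 10, EX = 10, by the inverse law of cosines:
  cos(∠EYX) = (YE² + YX² - EX²) / (2·YE·YX)
  ∠EYX = 63.26°

Step 8: From XE = 10, XY = 10, EY = 9, by the inverse law of cosines:
  cos(∠EXY) = (XE² + XY² - EY²) / (2·XE·XY)
  ∠EXY = 53.49°

Step 9: From QE = 15, QR = 14, ER = 3, by the inverse law of cosines:
  cos(∠EQR) = (QE² + QR² - ER²) / (2·QE·QR)
  ∠EQR = 11.2°

Step 10: From YR = 3·√10, RT = 5, and ∠YRT = 135°, by the law of cosines:
  YT² = YR² + RT² - 2·YR·RT·cos(135°) = 90 + 25 + 67.08 = 182.1
  YT ≈ 13.49

Step 11: From RE = 3, RV = 7, EV = 5, by the inverse law of cosines:
  cos(∠ERV) = (RE² + RV² - EV²) / (2·RE·RV)
  ∠ERV = 38.21°

Step 12: From RE = 3, RY = 3·√10, EY = 9, by the inverse law of cosines:
  cos(∠ERY) = (RE² + RY² - EY²) / (2·RE·RY)
  ∠ERY = 71.57°

Step 13: From EX = 10, EZ = 2·√74, XZ = 14, by the inverse law of cosines:
  cos(∠XEZ) = (EX² + EZ² - XZ²) / (2·EX·EZ)
  ∠XEZ = 54.46°

Step 14: From YE = 9, YR = 3·√10, ER = 3, by the inverse law of cosines:
  cos(∠EYR) = (YE² + YR² - ER²) / (2·YE·YR)
  ∠EYR = 18.43°

Step 15: From ZE = 2·√74, ZX = 14, EX = 10, by the inverse law of cosines:
  cos(∠EZX) = (ZE² + ZX² - EX²) / (2·ZE·ZX)
  ∠EZX = 35.54°

Step 16: From VE = 5, VR = 7, ER = 3, by the inverse law of cosines:
  cos(∠EVR) = (VE² + VR² - ER²) / (2·VE·VR)
  ∠EVR = 21.79°

Step 17: From YR = 3·√10, YT = 13.49, RT = 5, by the inverse law of cosines:
  cos(∠RYT) = (YR² + YT² - RT²) / (2·YR·YT)
  ∠RYT = 15.19°

Step 18: From TR = 5, TY = 13.49, RY = 3·√10, by the inverse law of cosines:
  cos(∠RTY) = (TR² + TY² - RY²) / (2·TR·TY)
  ∠RTY = 29.81°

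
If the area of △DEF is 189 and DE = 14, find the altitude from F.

height = 2 * 189 / 14 = 27

27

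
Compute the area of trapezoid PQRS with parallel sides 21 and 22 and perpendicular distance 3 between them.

Area = (21 + 22) * 3 / 2 = 129 / 2 = 129/2

129/2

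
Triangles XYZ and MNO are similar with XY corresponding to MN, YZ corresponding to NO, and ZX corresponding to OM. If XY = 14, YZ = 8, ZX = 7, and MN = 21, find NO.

Similar triangles have proportional sides. Setting up the proportion:
MN / XY = NO / YZ
21 / 14 = NO / 8
NO = 8 * 21 / 14 = 12.

12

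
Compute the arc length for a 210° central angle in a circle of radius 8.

The full circumference is 2πr = 2π(8) = 16*pi.
The arc spans 210° out of 360°, which is a fraction of 7/12.
Arc length = 16*pi × 7/12 = 28*pi/3.

28*pi/3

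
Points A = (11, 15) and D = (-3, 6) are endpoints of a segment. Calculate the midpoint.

The midpoint is the point halfway along the segment.
Move half the horizontal distance: 11 + (-3 - 11)/2 = 11 + -14/2 = 4
Move half the vertical distance: 15 + (6 - 15)/2 = 15 + -9/2 = 21/2
Midpoint = (4, 21/2)

(4, 21/2)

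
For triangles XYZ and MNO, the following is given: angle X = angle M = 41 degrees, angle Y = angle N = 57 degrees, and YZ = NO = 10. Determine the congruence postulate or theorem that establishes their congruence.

The given information provides:
angle X = angle M = 41 degrees, angle Y = angle N = 57 degrees, and YZ = NO = 10
This matches the AAS congruence theorem.
Two pairs of corresponding angles and a non-included side are equal (Angle-Angle-Side).

AAS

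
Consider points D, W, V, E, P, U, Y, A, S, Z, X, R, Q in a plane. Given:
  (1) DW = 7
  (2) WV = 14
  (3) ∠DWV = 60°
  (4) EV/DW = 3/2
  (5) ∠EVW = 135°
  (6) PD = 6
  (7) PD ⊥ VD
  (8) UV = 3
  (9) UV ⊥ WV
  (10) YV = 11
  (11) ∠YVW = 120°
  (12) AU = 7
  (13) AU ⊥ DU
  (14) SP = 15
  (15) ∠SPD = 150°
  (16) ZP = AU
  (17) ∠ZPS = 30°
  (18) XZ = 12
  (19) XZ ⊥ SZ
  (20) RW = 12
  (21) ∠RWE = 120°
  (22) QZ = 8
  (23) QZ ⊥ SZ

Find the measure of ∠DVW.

Step 1: By the law of cosines on triangle VWD: VD² = 14² + 7² − 2·14·7·cos(60°) = 147, so VD = 7·√3.
Step 2: By the inverse law of cosines on triangle DVW: cos(∠DVW) = ((7·√3)² + 14² − 7²) / (2·7·√3·14) = 294/339.48 = 0.866, so ∠DVW = 30°.

Therefore, the measure of angle ∠DVW = 30°.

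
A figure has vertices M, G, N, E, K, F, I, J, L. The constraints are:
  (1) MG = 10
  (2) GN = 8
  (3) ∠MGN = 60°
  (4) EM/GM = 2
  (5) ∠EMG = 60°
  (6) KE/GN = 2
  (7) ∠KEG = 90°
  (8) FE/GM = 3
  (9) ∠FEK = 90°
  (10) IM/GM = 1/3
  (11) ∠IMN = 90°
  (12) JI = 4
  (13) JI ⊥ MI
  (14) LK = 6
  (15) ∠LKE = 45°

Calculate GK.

From the given relations: EM = 2·GM = 2·10 = 20; KE = 2·GN = 2·8 = 16.
Step 1: By the law of cosines on triangle EMG: EG² = 20² + 10² − 2·20·10·cos(60°) = 300, so EG = 10·√3.
Step 2: By the law of cosines on triangle GEK: GK² = (10·√3)² + 16² − 2·10·√3·16·cos(90°) = 556, so GK = 2·√139.

Therefore, the length of GK = 2·√139.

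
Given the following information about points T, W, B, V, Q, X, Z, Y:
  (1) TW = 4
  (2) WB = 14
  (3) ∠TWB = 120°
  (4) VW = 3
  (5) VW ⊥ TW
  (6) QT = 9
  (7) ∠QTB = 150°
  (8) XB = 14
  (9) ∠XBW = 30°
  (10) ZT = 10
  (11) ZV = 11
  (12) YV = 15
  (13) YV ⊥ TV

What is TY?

Step 1: By the law of cosines on triangle VWT: VT² = 3² + 4² − 2·3·4·cos(90°) = 25, so VT = 5.
Step 2: By the law of cosines on triangle TVY: TY² = 5² + 15² − 2·5·15·cos(90°) = 250, so TY = 5·√10.

Therefore, the length of TY = 5·√10.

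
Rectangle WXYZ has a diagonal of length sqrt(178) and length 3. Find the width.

b = sqrt(d^2 - a^2) = sqrt(178 - 9) = sqrt(169) = 13

13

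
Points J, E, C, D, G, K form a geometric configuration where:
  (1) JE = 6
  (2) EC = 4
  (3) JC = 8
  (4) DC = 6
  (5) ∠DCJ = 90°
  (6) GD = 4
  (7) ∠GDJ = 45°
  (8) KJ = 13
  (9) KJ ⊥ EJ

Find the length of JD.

Step 1: By the law of cosines on triangle JCD: JD² = 8² + 6² − 2·8·6·cos(90°) = 100, so JD = 10.

Therefore, the length of JD = 10.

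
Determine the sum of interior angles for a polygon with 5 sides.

The sum of interior angles of an n-sided polygon is (n - 2) * 180.
For n = 5: (5 - 2) * 180 = 3 * 180 = 540 degrees.

540 degrees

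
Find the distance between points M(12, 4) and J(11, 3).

d = sqrt((11 - 12)^2 + (3 - 4)^2)
d = sqrt(-1^2 + -1^2)
d = sqrt(1 + 1)
d = sqrt(2)

sqrt(2)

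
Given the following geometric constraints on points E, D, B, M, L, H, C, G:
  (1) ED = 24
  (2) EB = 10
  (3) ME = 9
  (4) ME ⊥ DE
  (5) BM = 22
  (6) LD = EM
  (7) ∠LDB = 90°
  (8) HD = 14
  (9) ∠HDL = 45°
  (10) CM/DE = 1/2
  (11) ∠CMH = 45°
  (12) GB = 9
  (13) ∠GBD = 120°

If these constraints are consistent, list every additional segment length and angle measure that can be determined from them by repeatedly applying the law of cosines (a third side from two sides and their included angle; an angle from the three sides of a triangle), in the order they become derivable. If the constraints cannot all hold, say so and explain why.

These constraints are not satisfiable: by the triangle inequality in triangle EBM, (2) EB = 10 and (3) ME = 9 force BM ≤ 10 + 9 = 19, but (5) says BM = 22. No planar figure meets all of them, so nothing further can be derived.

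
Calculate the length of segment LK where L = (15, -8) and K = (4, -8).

d = sqrt((-11)^2 + (0)^2) = sqrt(121) = 11

11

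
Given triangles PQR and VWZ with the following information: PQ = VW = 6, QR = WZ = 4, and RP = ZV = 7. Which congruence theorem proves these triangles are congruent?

Consider the given information: PQ = VW = 6, QR = WZ = 4, and RP = ZV = 7
This is not ASA or AAS: ASA requires two angles and the side between them. AAS requires two angles and a non-included side.
The correct criterion is SSS. All three pairs of corresponding sides are equal (Side-Side-Side).

SSS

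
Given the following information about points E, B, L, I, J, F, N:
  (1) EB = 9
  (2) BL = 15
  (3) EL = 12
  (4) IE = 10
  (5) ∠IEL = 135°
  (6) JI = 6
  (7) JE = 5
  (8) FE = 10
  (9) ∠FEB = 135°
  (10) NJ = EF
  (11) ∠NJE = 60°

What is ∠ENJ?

From the given relations: NJ = EF = 10.
Step 1: By the law of cosines on triangle NJE: NE² = 10² + 5² − 2·10·5·cos(60°) = 75, so NE = 5·√3.
Step 2: By the inverse law of cosines on triangle ENJ: cos(∠ENJ) = ((5·√3)² + 10² − 5²) / (2·5·√3·10) = 150/173.21 = 0.866, so ∠ENJ = 30°.

Therefore, the measure of angle ∠ENJ = 30°.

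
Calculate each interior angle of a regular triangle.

Each interior angle of a regular n-gon is (n - 2) * 180 / n.
For n = 3: (3 - 2) * 180 / 3 = 180/3 = 60 degrees.

60 degrees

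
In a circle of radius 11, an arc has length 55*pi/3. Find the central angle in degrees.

θ = 360 × 55*pi/3 / (2π × 11) = 300° (rearranging arc length formula).

300°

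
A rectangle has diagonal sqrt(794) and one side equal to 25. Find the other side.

The diagonal of a rectangle forms a right triangle with the two sides.
Rearranging the Pythagorean theorem: missing side = sqrt(d^2 - known^2).
= sqrt(794 - 625) = sqrt(169) = 13.

13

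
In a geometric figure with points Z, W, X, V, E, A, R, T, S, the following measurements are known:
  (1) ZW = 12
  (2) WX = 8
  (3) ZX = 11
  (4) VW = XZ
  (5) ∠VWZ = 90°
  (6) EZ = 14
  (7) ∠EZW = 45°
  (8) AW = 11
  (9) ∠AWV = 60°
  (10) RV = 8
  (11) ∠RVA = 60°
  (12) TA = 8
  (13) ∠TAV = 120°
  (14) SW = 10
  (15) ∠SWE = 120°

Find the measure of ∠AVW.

From the given relations: VW = XZ = 11.
Step 1: By the law of cosines on triangle VWA: VA² = 11² + 11² − 2·11·11·cos(60°) = 121, so VA = 11.
Step 2: By the inverse law of cosines on triangle AVW: cos(∠AVW) = (11² + 11² − 11²) / (2·11·11) = 121/242 = 0.5, so ∠AVW = 60°.

Therefore, the measure of angle ∠AVW = 60°.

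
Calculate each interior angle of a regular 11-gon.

Each interior angle of a regular n-gon is (n - 2) * 180 / n.
For n = 11: (11 - 2) * 180 / 11 = 1620/11 = 1620/11 degrees.

1620/11 degrees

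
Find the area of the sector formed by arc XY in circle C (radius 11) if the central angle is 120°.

Sector area = π(11²)(1/3) = 121*pi/3

121*pi/3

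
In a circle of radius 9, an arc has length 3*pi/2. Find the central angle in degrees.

The full circumference is 2πr = 18*pi.
The arc is 3*pi/2 / 18*pi = 1/12 of the full circle.
So the central angle = 1/12 × 360° = 30°.

30°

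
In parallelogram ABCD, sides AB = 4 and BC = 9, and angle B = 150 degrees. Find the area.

The area of a parallelogram equals the product of two adjacent sides times the sine of the included angle.
This is because the height equals 9 * sin(150°) = 9/2.
Area = 4 * 9/2 = 18

18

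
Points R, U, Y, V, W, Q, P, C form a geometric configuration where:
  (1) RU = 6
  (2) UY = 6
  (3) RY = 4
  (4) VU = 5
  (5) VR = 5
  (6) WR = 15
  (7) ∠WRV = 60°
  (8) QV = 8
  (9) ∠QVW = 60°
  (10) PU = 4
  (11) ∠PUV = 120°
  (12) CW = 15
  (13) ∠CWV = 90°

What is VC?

Step 1: By the law of cosines on triangle VRW: VW² = 5² + 15² − 2·5·15·cos(60°) = 175, so VW = 5·√7.
Step 2: By the law of cosines on triangle VWC: VC² = (5·√7)² + 15² − 2·5·√7·15·cos(90°) = 400, so VC = 20.

Therefore, the length of VC = 20.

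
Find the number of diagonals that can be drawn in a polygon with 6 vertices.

Each of the 6 vertices connects to 3 non-adjacent vertices via diagonals.
Total connections = 6 × 3 = 18, but each diagonal is counted twice.
Number of diagonals = 18 / 2 = 9.

9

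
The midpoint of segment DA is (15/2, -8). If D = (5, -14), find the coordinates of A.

Using the midpoint formula: M = ((x1 + x2)/2, (y1 + y2)/2)
We know M = (15/2, -8) and D = (5, -14)
For x: 15/2 = (5 + x2)/2, so x2 = 2*15/2 - 5 = 10
For y: -8 = (-14 + y2)/2, so y2 = 2*-8 - -14 = -2
A = (10, -2)

(10, -2)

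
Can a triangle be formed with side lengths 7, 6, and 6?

Yes.
The triangle inequality requires that the sum of any two sides exceeds the third.
Here 6 + 6 = 12 > 7, so the condition is met.

Yes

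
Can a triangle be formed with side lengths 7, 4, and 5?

Yes.
The triangle inequality requires that the sum of any two sides exceeds the third.
Here 4 + 5 = 9 > 7, so the condition is met.

Yes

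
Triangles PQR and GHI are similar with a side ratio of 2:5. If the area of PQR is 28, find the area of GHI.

Area ratio = (2/5)^2 = 4/25. Area of GHI = 28 * 25/4 = 175.

175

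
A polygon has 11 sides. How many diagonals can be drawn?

Each of the 11 vertices connects to 8 non-adjacent vertices via diagonals.
Total connections = 11 × 8 = 88, but each diagonal is counted twice.
Number of diagonals = 88 / 2 = 44.

44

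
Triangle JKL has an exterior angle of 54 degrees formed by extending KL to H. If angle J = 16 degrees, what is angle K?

angle K = 54 - 16 = 38 degrees (exterior angle theorem).

38 degrees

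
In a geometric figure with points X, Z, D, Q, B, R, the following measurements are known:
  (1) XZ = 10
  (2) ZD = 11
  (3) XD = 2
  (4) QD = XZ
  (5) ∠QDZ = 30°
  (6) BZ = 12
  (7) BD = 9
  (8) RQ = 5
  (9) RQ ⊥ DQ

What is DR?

From the given relations: QD = XZ = 10.
Step 1: By the law of cosines on triangle DQR: DR² = 10² + 5² − 2·10·5·cos(90°) = 125, so DR = 5·√5.

Therefore, the length of DR = 5·√5.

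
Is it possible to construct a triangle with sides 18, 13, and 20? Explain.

Sort the sides: 13, 18, 20.
It suffices to check that the sum of the two smallest exceeds the largest:
13 + 18 = 31 > 20. ✓
Yes, a valid triangle can be formed.

Yes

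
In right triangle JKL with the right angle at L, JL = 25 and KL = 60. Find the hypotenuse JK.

By the Pythagorean theorem: JK^2 = JL^2 + KL^2
JK^2 = 25^2 + 60^2 = 625 + 3600 = 4225
JK = sqrt(4225) = 65

65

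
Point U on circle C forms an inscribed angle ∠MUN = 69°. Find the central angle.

The inscribed angle theorem states that a central angle is always twice any inscribed angle that subtends the same arc.
Since the inscribed angle is 69°, the central angle = 2 × 69° = 138°.

138°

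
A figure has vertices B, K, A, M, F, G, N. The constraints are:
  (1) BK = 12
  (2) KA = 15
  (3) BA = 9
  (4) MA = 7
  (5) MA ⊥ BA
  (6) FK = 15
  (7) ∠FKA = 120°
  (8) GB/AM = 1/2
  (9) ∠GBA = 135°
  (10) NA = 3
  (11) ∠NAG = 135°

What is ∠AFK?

Step 1: By the law of cosines on triangle FKA: FA² = 15² + 15² − 2·15·15·cos(120°) = 675, so FA = 15·√3.
Step 2: By the inverse law of cosines on triangle AFK: cos(∠AFK) = ((15·√3)² + 15² − 15²) / (2·15·√3·15) = 675/779.42 = 0.866, so ∠AFK = 30°.

Therefore, the measure of angle ∠AFK = 30°.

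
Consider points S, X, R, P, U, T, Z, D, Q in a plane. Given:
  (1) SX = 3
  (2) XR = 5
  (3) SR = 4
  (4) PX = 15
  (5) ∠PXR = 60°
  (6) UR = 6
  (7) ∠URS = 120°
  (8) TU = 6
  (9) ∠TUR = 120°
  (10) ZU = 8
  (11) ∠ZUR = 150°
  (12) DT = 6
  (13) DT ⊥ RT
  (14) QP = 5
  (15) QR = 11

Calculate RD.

Step 1: By the law of cosines on triangle RUT: RT² = 6² + 6² − 2·6·6·cos(120°) = 108, so RT = 6·√3.
Step 2: By the law of cosines on triangle RTD: RD² = (6·√3)² + 6² − 2·6·√3·6·cos(90°) = 144, so RD = 12.

Therefore, the length of RD = 12.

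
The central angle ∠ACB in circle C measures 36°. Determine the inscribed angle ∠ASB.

An inscribed angle intercepts an arc from a point on the circle, while the central angle intercepts the same arc from the center.
The inscribed angle is always half the central angle: 36° / 2 = 18°.

18°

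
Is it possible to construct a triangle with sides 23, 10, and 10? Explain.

No.
The triangle inequality is violated: 10 + 10 = 20 ≤ 23.
These lengths cannot form a triangle.

No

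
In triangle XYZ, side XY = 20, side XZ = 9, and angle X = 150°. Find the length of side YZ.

By the law of cosines: YZ^2 = XY^2 + XZ^2 - 2*XY*XZ*cos(X)
YZ^2 = 20^2 + 9^2 - 2*20*9*cos(150°)
YZ^2 = 400 + 81 - 360*(-sqrt(3)/2)
YZ^2 = 180*sqrt(3) + 481
YZ = sqrt(180*sqrt(3) + 481)

sqrt(180*sqrt(3) + 481)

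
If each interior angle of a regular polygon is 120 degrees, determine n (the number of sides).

The exterior angle is the supplement of the interior angle: 180 - 120 = 60 degrees.
Since the exterior angles of any convex polygon sum to 360 degrees, the number of sides is 360 / 60 = 6.

6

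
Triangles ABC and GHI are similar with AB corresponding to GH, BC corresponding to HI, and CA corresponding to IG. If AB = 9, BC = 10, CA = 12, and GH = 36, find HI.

k = 36/9 = 4. HI = 4 * 10 = 40.

40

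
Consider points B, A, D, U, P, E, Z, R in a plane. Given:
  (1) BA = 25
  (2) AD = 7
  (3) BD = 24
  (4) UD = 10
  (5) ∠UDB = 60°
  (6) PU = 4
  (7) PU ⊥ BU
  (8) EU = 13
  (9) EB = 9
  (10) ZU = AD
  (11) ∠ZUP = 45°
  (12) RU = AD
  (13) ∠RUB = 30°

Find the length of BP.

Step 1: By the law of cosines on triangle UDB: UB² = 10² + 24² − 2·10·24·cos(60°) = 436, so UB = 2·√109.
Step 2: By the law of cosines on triangle BUP: BP² = (2·√109)² + 4² − 2·2·√109·4·cos(90°) = 452, so BP = 2·√113.

Therefore, the length of BP = 2·√113.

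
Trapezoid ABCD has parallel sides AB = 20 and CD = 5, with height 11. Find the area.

Area = (20 + 5) * 11 / 2 = 275 / 2 = 275/2

275/2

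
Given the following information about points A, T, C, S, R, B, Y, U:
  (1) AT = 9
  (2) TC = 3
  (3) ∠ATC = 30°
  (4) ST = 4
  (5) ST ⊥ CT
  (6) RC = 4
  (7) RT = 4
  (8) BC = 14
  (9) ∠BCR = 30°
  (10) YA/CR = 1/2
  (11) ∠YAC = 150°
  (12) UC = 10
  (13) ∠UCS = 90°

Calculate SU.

Step 1: By the law of cosines on triangle CTS: CS² = 3² + 4² − 2·3·4·cos(90°) = 25, so CS = 5.
Step 2: By the law of cosines on triangle SCU: SU² = 5² + 10² − 2·5·10·cos(90°) = 125, so SU = 5·√5.

Therefore, the length of SU = 5·√5.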